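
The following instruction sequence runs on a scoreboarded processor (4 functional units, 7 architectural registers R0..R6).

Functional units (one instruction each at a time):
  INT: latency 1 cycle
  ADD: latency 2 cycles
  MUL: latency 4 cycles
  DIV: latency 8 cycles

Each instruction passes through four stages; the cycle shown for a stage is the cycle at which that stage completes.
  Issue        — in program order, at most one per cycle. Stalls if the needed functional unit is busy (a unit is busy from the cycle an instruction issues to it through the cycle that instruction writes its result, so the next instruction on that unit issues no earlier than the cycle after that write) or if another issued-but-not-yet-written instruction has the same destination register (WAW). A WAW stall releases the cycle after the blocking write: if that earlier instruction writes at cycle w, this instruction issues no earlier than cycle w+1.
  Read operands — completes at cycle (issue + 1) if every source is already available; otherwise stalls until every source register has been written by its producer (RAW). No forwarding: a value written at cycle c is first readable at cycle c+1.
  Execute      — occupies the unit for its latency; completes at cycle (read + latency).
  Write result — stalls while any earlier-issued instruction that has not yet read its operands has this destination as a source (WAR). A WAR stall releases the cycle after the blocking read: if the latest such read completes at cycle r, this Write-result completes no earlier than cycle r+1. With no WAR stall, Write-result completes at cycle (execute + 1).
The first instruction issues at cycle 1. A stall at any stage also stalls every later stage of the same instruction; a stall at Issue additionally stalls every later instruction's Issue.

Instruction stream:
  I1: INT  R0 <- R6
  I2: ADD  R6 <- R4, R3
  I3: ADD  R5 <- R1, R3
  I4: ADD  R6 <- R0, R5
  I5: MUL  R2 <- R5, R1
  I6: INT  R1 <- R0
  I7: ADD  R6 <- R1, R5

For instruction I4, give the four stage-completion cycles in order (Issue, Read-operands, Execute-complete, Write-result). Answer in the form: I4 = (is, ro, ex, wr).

I4 = (12, 13, 15, 16)

[1] I1 issues→INT
[2] I1 reads; I2 issues→ADD
[3] I1 exec-done; I2 reads
[4] I1 writes R0
[5] I2 exec-done
[6] I2 writes R6
[7] I3 issues→ADD
[8] I3 reads
[10] I3 exec-done
[11] I3 writes R5
[12] I4 issues→ADD
[13] I4 reads; I5 issues→MUL
[14] I5 reads; I6 issues→INT
[15] I4 exec-done; I6 reads
[16] I4 writes R6; I6 exec-done
[17] I6 writes R1; I7 issues→ADD
[18] I5 exec-done; I7 reads
[19] I5 writes R2
[20] I7 exec-done
[21] I7 writes R6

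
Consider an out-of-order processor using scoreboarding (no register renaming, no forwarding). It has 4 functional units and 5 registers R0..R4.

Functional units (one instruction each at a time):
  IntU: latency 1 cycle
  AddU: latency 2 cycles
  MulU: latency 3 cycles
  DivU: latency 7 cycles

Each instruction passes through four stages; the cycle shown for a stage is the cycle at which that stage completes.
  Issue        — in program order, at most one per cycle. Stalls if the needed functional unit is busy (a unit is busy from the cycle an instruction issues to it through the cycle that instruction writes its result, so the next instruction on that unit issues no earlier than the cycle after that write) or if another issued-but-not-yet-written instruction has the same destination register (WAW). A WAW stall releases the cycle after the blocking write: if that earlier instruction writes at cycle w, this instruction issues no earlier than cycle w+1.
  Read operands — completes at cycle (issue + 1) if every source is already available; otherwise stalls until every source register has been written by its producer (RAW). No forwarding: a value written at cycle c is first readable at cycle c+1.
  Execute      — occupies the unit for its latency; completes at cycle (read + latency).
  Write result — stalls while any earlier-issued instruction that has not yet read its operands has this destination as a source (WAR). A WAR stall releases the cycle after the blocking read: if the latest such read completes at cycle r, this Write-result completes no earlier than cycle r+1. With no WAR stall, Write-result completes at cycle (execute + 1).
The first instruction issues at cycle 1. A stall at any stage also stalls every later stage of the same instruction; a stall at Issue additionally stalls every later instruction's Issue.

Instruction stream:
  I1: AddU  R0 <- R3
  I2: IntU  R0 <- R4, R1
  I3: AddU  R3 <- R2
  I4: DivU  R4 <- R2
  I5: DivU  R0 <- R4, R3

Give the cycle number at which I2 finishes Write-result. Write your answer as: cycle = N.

cycle = 9

c1: issue I1 (AddU)
c2: I1 read-ops
c4: I1 finished on AddU
c5: I1→R0
c6: issue I2 (IntU)
c7: I2 read-ops | issue I3 (AddU)
c8: I2 finished on IntU | I3 read-ops | issue I4 (DivU)
c9: I2→R0 | I4 read-ops
c10: I3 finished on AddU
c11: I3→R3
c16: I4 finished on DivU
c17: I4→R4
c18: issue I5 (DivU)
c19: I5 read-ops
c26: I5 finished on DivU
c27: I5→R0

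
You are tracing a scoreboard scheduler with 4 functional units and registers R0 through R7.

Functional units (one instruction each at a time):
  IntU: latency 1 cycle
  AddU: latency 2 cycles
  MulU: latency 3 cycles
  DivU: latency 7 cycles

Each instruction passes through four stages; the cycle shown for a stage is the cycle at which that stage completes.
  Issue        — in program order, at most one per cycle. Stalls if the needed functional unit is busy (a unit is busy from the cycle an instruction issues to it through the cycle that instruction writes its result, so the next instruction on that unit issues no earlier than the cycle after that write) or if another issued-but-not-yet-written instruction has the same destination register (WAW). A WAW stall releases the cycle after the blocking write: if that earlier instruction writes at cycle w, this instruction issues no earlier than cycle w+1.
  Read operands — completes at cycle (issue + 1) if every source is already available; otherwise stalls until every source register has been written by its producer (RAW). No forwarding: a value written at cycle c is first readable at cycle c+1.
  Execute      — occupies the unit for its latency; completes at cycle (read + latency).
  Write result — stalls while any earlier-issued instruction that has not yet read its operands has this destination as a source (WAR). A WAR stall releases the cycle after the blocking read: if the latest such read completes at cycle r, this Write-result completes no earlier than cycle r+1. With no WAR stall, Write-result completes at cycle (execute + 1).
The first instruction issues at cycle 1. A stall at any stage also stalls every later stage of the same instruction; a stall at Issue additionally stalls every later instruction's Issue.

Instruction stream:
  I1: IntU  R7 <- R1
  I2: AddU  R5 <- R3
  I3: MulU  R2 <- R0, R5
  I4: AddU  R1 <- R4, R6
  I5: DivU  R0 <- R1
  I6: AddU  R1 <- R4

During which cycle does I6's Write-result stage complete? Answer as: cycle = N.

t=1  I1→IntU
t=2  I1 RO · I2→AddU
t=3  I1 EX · I2 RO · I3→MulU
t=4  I1 WR R7
t=5  I2 EX
t=6  I2 WR R5
t=7  I3 RO · I4→AddU
t=8  I4 RO · I5→DivU
t=10  I3 EX · I4 EX
t=11  I3 WR R2 · I4 WR R1
t=12  I5 RO · I6→AddU
t=13  I6 RO
t=15  I6 EX
t=16  I6 WR R1
t=19  I5 EX
t=20  I5 WR R0

cycle = 16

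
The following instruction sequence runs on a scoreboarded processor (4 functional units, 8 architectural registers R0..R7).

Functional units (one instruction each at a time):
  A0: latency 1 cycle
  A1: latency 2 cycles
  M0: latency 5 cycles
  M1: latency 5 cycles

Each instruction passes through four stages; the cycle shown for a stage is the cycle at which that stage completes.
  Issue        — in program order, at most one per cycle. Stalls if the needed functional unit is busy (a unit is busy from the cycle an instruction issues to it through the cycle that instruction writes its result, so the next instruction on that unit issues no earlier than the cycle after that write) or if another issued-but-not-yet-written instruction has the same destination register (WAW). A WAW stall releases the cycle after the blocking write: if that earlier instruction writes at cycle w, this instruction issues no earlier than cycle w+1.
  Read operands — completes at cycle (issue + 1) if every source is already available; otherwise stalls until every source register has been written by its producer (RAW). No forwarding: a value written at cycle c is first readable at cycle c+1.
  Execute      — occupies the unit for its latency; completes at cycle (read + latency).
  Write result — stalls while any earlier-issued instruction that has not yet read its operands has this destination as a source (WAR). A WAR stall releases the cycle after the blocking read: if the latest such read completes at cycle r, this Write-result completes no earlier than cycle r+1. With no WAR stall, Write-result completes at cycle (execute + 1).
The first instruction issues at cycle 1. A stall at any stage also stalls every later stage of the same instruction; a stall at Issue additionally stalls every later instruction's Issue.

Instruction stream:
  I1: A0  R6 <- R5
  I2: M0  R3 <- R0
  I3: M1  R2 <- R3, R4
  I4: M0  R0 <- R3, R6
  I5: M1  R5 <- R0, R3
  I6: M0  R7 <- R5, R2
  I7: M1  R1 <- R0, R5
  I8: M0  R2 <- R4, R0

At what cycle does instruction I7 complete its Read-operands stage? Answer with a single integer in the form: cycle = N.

cycle = 26

c1: I1 issues→A0
c2: I1 reads | I2 issues→M0
c3: I1 exec-done | I2 reads | I3 issues→M1
c4: I1 writes R6
c8: I2 exec-done
c9: I2 writes R3
c10: I3 reads | I4 issues→M0
c11: I4 reads
c15: I3 exec-done
c16: I3 writes R2 | I4 exec-done
c17: I4 writes R0 | I5 issues→M1
c18: I5 reads | I6 issues→M0
c23: I5 exec-done
c24: I5 writes R5
c25: I6 reads | I7 issues→M1
c26: I7 reads
c30: I6 exec-done
c31: I6 writes R7 | I7 exec-done
c32: I7 writes R1 | I8 issues→M0
c33: I8 reads
c38: I8 exec-done
c39: I8 writes R2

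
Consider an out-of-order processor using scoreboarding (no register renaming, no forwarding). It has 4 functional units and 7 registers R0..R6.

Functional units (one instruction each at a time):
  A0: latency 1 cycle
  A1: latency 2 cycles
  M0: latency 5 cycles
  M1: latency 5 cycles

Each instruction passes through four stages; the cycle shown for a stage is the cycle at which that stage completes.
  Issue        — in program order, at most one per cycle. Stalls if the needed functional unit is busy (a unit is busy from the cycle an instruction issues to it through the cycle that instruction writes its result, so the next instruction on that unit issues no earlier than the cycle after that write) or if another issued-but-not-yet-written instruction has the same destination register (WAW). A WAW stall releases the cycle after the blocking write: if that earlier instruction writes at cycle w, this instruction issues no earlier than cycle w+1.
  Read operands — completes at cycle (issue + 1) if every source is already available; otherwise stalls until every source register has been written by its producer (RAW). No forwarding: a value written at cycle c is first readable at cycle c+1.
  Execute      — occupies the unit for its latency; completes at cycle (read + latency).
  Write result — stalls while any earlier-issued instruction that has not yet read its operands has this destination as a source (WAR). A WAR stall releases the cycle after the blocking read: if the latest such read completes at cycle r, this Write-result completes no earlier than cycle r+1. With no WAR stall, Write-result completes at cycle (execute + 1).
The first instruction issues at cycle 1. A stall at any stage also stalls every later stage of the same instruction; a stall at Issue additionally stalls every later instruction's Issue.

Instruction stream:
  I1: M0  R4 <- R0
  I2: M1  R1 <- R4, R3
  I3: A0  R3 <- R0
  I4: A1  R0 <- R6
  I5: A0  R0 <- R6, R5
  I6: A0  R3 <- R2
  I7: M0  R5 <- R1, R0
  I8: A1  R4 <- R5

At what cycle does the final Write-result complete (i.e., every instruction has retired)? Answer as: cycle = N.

t=1  I1 issues→M0
t=2  I1 reads | I2 issues→M1
t=3  I3 issues→A0
t=4  I3 reads | I4 issues→A1
t=5  I3 exec-done | I4 reads
t=7  I1 exec-done | I4 exec-done
t=8  I1 writes R4 | I4 writes R0
t=9  I2 reads
t=10  I3 writes R3
t=11  I5 issues→A0
t=12  I5 reads
t=13  I5 exec-done
t=14  I2 exec-done | I5 writes R0
t=15  I2 writes R1 | I6 issues→A0
t=16  I6 reads | I7 issues→M0
t=17  I6 exec-done | I7 reads | I8 issues→A1
t=18  I6 writes R3
t=22  I7 exec-done
t=23  I7 writes R5
t=24  I8 reads
t=26  I8 exec-done
t=27  I8 writes R4

cycle = 27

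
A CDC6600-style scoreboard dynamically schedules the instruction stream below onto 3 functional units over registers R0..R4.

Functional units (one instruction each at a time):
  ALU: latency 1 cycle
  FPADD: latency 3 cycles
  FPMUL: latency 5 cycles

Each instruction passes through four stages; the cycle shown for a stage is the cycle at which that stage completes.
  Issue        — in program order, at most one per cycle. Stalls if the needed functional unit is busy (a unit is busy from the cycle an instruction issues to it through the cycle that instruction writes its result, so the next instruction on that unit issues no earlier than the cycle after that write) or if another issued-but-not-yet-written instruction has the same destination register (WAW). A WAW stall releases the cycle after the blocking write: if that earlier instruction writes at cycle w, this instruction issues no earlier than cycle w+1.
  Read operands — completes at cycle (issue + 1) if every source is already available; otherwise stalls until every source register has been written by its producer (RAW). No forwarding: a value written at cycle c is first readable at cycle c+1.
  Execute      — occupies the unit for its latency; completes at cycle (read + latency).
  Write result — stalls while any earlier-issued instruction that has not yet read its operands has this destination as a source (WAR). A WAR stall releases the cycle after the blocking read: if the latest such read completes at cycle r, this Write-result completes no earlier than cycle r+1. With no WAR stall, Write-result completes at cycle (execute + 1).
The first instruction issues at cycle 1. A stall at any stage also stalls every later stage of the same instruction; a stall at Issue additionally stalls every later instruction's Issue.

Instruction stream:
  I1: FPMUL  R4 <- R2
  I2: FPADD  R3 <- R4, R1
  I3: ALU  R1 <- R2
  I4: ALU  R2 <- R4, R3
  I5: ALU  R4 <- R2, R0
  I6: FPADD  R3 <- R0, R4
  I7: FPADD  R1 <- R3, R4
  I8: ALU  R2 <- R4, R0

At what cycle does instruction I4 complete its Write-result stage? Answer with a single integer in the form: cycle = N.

t=1  I1 dispatched to FPMUL
t=2  I1 operands ready | I2 dispatched to FPADD
t=3  I3 dispatched to ALU
t=4  I3 operands ready
t=5  I3 complete
t=7  I1 complete
t=8  R4←I1
t=9  I2 operands ready
t=10  R1←I3
t=11  I4 dispatched to ALU
t=12  I2 complete
t=13  R3←I2
t=14  I4 operands ready
t=15  I4 complete
t=16  R2←I4
t=17  I5 dispatched to ALU
t=18  I5 operands ready | I6 dispatched to FPADD
t=19  I5 complete
t=20  R4←I5
t=21  I6 operands ready
t=24  I6 complete
t=25  R3←I6
t=26  I7 dispatched to FPADD
t=27  I7 operands ready | I8 dispatched to ALU
t=28  I8 operands ready
t=29  I8 complete
t=30  I7 complete | R2←I8
t=31  R1←I7

cycle = 16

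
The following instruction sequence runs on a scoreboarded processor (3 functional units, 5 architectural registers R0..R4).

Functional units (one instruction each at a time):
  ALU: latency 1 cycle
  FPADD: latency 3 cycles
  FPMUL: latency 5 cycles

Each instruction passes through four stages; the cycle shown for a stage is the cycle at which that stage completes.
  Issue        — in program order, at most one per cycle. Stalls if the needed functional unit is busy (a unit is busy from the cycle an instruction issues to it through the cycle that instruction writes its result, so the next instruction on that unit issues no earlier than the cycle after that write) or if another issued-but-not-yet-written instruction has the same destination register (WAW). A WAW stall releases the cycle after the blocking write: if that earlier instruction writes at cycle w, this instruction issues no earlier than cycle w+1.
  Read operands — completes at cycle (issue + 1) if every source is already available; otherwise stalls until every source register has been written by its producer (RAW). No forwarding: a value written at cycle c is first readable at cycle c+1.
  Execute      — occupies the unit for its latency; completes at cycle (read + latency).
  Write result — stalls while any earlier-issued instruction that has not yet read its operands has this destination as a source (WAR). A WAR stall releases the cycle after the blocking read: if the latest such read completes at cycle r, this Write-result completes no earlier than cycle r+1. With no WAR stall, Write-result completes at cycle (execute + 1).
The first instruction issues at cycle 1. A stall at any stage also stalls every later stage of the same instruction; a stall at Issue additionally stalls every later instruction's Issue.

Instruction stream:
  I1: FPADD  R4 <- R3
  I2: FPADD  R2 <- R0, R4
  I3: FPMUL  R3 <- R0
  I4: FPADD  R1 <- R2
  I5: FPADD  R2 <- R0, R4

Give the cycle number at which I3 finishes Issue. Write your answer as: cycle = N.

cycle = 8

I1: IS=1 RO=2 EX=5 WR=6
I2: IS=7 RO=8 EX=11 WR=12  [struct: FPADD busy until I1 writes@6]
I3: IS=8 RO=9 EX=14 WR=15
I4: IS=13 RO=14 EX=17 WR=18  [struct: FPADD busy until I2 writes@12]
I5: IS=19 RO=20 EX=23 WR=24  [struct: FPADD busy until I4 writes@18]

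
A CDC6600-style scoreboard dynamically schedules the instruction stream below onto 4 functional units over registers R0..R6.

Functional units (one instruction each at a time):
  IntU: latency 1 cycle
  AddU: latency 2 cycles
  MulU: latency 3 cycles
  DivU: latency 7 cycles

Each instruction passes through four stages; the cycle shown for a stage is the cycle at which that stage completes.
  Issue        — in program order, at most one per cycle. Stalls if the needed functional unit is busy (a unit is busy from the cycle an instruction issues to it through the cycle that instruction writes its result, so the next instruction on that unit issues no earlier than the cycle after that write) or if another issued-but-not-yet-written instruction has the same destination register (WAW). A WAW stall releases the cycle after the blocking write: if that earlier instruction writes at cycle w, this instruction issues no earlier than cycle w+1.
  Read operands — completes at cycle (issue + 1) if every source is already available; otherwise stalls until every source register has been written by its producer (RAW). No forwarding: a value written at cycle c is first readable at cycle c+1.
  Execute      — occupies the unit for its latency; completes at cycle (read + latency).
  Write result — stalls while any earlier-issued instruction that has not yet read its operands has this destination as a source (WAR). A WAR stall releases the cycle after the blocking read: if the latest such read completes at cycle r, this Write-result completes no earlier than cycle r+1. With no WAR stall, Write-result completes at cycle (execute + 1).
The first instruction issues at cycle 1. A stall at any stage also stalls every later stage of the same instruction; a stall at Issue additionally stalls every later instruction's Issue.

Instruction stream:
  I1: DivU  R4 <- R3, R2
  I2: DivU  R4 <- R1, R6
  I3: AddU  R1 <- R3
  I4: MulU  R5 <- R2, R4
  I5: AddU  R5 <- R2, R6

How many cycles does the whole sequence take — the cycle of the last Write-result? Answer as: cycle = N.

cycle = 30

1) issue 1, read 2, done 9, write 10
2) issue 11, read 12, done 19, write 20  <struct: DivU busy until I1 writes@10>
3) issue 12, read 13, done 15, write 16
4) issue 13, read 21, done 24, write 25  <RAW R4: wait I2 write@20>
5) issue 26, read 27, done 29, write 30  <WAW R5: wait I4 write@25>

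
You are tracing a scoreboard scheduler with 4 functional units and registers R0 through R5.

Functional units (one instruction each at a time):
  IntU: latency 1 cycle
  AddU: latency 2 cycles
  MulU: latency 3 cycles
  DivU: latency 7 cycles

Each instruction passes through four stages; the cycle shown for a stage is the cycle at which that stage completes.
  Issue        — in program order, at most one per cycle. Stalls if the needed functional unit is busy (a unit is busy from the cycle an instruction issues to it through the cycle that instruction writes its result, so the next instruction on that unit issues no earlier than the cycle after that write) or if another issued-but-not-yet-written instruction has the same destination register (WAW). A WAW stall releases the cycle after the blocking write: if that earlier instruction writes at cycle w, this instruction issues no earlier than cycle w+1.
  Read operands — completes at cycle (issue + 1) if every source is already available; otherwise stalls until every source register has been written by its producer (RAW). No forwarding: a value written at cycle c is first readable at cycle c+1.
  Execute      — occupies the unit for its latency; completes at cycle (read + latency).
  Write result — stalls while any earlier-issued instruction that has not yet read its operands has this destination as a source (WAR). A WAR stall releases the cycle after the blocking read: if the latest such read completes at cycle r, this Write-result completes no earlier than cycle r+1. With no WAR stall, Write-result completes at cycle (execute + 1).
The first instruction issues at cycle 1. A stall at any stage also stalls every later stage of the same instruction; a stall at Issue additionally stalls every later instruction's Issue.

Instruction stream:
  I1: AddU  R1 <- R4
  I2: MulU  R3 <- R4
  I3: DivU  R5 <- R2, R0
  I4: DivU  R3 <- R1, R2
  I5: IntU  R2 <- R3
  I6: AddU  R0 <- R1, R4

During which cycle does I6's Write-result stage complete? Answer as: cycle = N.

cycle = 19

c1: issue I1 (AddU)
c2: I1 read-ops · issue I2 (MulU)
c3: I2 read-ops · issue I3 (DivU)
c4: I1 finished on AddU · I3 read-ops
c5: I1→R1
c6: I2 finished on MulU
c7: I2→R3
c11: I3 finished on DivU
c12: I3→R5
c13: issue I4 (DivU)
c14: I4 read-ops · issue I5 (IntU)
c15: issue I6 (AddU)
c16: I6 read-ops
c18: I6 finished on AddU
c19: I6→R0
c21: I4 finished on DivU
c22: I4→R3
c23: I5 read-ops
c24: I5 finished on IntU
c25: I5→R2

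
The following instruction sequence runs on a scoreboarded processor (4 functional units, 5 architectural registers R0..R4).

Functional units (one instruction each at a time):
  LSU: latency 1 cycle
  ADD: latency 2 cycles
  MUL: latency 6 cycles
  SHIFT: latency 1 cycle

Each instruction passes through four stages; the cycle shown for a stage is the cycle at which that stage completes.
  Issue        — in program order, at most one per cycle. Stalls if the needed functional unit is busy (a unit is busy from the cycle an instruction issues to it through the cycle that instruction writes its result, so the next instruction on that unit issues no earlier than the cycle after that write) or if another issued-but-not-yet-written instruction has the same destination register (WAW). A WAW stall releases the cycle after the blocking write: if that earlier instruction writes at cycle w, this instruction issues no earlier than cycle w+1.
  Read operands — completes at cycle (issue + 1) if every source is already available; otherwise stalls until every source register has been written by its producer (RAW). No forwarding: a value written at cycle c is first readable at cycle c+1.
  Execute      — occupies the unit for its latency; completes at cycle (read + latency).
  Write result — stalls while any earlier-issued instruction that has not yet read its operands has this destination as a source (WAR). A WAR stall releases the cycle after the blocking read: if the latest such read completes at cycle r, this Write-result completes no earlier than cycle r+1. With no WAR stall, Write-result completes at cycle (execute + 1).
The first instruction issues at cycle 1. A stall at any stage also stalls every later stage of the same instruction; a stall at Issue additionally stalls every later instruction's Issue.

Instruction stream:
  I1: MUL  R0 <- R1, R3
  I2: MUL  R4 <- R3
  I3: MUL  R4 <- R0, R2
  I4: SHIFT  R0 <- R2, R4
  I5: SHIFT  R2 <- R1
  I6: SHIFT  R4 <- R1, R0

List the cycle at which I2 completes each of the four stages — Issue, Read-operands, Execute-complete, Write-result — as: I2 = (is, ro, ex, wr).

I1  is:1  ro:2  ex:8  wr:9
I2  is:10  ro:11  ex:17  wr:18  — struct: MUL busy until I1 writes@9
I3  is:19  ro:20  ex:26  wr:27  — struct: MUL busy until I2 writes@18
I4  is:20  ro:28  ex:29  wr:30  — RAW R4: wait I3 write@27
I5  is:31  ro:32  ex:33  wr:34  — struct: SHIFT busy until I4 writes@30
I6  is:35  ro:36  ex:37  wr:38  — struct: SHIFT busy until I5 writes@34

I2 = (10, 11, 17, 18)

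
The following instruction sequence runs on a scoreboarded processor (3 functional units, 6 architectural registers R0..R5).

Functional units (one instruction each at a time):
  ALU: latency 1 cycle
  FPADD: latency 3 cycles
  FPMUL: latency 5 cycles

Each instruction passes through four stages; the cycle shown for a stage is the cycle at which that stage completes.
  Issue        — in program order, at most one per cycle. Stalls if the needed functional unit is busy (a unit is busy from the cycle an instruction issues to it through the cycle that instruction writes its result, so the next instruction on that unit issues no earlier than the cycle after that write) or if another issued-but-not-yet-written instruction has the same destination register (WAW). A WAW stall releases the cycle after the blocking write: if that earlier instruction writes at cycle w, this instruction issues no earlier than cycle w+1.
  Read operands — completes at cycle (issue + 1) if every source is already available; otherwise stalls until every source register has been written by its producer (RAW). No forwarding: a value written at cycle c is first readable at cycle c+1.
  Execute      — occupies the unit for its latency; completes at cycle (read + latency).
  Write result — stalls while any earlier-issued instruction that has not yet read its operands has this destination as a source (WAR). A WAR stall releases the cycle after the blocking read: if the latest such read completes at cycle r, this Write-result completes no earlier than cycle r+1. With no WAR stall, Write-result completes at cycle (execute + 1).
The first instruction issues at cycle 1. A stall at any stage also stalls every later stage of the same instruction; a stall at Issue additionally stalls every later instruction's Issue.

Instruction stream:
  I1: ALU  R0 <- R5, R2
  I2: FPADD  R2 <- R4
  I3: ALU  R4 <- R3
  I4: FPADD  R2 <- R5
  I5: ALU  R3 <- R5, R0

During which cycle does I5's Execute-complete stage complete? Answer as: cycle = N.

c1: I1 dispatched to ALU
c2: I1 operands ready · I2 dispatched to FPADD
c3: I1 complete · I2 operands ready
c4: R0←I1
c5: I3 dispatched to ALU
c6: I2 complete · I3 operands ready
c7: R2←I2 · I3 complete
c8: R4←I3 · I4 dispatched to FPADD
c9: I4 operands ready · I5 dispatched to ALU
c10: I5 operands ready
c11: I5 complete
c12: I4 complete · R3←I5
c13: R2←I4

cycle = 11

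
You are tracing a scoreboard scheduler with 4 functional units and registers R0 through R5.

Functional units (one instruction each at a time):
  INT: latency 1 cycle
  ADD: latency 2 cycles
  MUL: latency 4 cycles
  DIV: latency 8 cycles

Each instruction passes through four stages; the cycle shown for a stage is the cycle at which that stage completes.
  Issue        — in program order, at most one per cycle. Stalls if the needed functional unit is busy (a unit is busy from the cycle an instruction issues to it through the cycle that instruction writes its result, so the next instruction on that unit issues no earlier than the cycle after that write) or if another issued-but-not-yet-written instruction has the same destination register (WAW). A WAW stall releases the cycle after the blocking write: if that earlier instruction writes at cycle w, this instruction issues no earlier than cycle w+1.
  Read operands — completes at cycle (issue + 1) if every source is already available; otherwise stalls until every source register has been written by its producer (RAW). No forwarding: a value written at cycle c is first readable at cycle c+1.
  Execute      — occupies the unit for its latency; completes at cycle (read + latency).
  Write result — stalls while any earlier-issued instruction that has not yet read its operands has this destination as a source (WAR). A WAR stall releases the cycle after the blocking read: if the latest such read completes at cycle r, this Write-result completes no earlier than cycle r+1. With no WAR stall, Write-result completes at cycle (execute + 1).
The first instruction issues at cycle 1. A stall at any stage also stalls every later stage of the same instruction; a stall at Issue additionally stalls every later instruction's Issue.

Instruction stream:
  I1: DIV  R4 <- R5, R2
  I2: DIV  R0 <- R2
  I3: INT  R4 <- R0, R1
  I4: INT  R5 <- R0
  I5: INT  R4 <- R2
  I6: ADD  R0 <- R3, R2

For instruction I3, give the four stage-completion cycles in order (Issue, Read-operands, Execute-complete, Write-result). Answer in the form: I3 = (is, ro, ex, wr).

I3 = (13, 23, 24, 25)

[1] issue I1 (DIV)
[2] I1 read-ops
[10] I1 finished on DIV
[11] I1→R4
[12] issue I2 (DIV)
[13] I2 read-ops; issue I3 (INT)
[21] I2 finished on DIV
[22] I2→R0
[23] I3 read-ops
[24] I3 finished on INT
[25] I3→R4
[26] issue I4 (INT)
[27] I4 read-ops
[28] I4 finished on INT
[29] I4→R5
[30] issue I5 (INT)
[31] I5 read-ops; issue I6 (ADD)
[32] I5 finished on INT; I6 read-ops
[33] I5→R4
[34] I6 finished on ADD
[35] I6→R0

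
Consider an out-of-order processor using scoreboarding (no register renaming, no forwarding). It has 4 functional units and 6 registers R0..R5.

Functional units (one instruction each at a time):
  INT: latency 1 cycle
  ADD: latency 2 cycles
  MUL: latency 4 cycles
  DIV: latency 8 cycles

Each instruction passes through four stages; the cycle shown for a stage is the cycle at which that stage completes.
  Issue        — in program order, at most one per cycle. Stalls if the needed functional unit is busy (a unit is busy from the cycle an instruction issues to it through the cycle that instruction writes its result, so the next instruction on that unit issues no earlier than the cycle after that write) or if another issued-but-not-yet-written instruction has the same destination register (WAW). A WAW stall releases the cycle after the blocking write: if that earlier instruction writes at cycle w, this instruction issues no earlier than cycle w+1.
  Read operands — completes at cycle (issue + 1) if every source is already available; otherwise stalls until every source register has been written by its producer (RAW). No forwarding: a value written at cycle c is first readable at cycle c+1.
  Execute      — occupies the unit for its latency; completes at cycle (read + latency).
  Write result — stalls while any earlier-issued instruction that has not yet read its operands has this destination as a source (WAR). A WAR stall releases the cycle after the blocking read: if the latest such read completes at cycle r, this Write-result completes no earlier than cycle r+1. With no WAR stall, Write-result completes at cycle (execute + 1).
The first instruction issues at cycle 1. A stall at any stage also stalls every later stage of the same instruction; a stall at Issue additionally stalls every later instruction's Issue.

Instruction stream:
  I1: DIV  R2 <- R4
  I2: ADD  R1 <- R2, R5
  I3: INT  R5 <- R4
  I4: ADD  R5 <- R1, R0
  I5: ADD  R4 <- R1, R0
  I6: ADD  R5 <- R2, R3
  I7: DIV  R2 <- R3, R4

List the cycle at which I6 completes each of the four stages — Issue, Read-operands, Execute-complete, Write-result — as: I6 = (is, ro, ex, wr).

I1  is:1  ro:2  ex:10  wr:11
I2  is:2  ro:12  ex:14  wr:15  — RAW R2: wait I1 write@11
I3  is:3  ro:4  ex:5  wr:13  — WAR R5: wait I2 read@12
I4  is:16  ro:17  ex:19  wr:20  — struct: ADD busy until I2 writes@15
I5  is:21  ro:22  ex:24  wr:25  — struct: ADD busy until I4 writes@20
I6  is:26  ro:27  ex:29  wr:30  — struct: ADD busy until I5 writes@25
I7  is:27  ro:28  ex:36  wr:37

I6 = (26, 27, 29, 30)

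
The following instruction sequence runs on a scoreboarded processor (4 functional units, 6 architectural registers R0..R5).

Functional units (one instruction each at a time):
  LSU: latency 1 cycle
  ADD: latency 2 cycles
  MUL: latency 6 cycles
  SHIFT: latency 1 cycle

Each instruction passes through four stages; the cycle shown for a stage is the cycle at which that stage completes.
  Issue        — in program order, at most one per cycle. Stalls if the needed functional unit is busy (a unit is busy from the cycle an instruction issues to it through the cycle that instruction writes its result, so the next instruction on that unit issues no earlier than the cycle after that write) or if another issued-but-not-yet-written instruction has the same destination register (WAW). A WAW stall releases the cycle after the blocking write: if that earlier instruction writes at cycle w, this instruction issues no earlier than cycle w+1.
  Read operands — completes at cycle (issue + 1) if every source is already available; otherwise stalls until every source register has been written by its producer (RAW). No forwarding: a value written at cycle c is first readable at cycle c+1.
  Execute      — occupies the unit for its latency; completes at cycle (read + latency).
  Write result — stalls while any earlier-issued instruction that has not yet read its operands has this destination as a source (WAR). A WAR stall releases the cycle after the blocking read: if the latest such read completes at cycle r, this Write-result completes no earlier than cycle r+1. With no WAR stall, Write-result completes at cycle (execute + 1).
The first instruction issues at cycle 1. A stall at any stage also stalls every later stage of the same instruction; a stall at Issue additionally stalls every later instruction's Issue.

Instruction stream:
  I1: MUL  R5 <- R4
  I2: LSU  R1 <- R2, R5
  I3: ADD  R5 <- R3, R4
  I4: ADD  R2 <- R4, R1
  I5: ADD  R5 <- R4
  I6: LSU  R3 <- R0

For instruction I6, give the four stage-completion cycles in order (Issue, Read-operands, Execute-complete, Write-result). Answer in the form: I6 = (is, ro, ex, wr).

I6 = (21, 22, 23, 24)

1) issue 1, read 2, done 8, write 9
2) issue 2, read 10, done 11, write 12  <RAW R5: wait I1 write@9>
3) issue 10, read 11, done 13, write 14  <WAW R5: wait I1 write@9>
4) issue 15, read 16, done 18, write 19  <struct: ADD busy until I3 writes@14>
5) issue 20, read 21, done 23, write 24  <struct: ADD busy until I4 writes@19>
6) issue 21, read 22, done 23, write 24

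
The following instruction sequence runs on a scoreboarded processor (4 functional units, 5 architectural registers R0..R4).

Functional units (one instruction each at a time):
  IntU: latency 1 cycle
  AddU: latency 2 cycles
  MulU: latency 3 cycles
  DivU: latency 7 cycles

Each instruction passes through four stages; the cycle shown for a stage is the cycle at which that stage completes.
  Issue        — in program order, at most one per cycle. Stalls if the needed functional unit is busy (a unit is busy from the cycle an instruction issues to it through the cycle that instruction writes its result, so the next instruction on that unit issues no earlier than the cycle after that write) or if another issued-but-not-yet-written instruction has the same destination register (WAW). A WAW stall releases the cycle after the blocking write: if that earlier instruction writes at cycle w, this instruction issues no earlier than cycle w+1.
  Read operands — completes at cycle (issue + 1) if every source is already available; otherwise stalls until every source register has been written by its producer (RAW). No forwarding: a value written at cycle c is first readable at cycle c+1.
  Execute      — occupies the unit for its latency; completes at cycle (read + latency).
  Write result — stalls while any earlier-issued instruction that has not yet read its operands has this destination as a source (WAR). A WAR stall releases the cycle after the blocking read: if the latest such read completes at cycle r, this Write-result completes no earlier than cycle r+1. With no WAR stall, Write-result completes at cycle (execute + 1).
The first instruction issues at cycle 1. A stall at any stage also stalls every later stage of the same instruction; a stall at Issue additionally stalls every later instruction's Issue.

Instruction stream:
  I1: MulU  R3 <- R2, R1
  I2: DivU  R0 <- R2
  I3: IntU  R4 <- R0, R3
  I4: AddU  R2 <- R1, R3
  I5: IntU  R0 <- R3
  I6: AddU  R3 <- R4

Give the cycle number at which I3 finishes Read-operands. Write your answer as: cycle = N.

  I1 | 1 | 2 | 5 | 6
  I2 | 2 | 3 | 10 | 11
  I3 | 3 | 12 | 13 | 14   RAW R0: wait I2 write@11
  I4 | 4 | 7 | 9 | 10   RAW R3: wait I1 write@6
  I5 | 15 | 16 | 17 | 18   struct: IntU busy until I3 writes@14
  I6 | 16 | 17 | 19 | 20

cycle = 12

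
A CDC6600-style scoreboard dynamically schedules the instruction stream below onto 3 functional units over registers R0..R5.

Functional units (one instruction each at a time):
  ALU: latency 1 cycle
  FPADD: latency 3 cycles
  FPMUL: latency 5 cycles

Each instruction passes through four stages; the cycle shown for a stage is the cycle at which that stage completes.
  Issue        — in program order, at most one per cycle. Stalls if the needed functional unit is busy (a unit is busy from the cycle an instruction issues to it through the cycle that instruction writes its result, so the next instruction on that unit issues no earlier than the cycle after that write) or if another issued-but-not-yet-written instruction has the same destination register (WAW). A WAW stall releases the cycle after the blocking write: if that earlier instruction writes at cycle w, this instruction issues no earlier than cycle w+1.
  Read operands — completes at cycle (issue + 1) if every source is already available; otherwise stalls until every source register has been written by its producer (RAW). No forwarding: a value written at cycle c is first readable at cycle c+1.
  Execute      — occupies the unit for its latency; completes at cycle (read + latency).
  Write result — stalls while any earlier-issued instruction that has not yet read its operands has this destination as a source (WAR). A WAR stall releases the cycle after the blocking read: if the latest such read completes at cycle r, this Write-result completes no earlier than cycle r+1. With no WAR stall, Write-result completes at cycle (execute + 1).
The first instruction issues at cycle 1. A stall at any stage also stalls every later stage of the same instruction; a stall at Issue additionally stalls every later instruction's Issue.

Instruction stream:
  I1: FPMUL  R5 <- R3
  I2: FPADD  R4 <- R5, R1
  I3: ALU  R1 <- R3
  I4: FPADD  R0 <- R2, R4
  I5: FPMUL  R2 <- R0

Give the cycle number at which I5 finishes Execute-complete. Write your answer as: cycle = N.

I1: IS=1 RO=2 EX=7 WR=8
I2: IS=2 RO=9 EX=12 WR=13  [RAW R5: wait I1 write@8]
I3: IS=3 RO=4 EX=5 WR=10  [WAR R1: wait I2 read@9]
I4: IS=14 RO=15 EX=18 WR=19  [struct: FPADD busy until I2 writes@13]
I5: IS=15 RO=20 EX=25 WR=26  [RAW R0: wait I4 write@19]

cycle = 25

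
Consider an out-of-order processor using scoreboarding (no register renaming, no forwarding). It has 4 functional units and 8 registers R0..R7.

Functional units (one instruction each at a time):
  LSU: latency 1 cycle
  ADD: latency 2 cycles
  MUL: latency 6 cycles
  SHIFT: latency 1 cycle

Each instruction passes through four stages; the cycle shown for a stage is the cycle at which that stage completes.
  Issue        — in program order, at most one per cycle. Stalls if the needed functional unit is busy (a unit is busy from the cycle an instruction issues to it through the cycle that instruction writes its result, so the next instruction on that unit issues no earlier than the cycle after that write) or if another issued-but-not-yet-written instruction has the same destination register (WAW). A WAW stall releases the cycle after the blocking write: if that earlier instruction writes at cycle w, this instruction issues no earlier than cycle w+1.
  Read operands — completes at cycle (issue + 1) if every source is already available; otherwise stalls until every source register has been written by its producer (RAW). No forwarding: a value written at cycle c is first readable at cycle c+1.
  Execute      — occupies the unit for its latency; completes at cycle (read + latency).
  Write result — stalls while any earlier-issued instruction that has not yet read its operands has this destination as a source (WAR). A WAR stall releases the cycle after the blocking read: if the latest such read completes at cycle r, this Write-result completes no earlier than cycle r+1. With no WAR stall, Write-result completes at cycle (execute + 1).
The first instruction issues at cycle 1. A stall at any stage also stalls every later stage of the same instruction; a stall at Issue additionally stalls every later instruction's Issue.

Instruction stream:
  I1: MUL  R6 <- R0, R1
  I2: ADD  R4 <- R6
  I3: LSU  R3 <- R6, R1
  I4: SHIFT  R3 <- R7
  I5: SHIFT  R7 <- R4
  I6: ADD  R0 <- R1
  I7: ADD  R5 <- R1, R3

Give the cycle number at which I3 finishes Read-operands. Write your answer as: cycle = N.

I1  is:1  ro:2  ex:8  wr:9
I2  is:2  ro:10  ex:12  wr:13  — RAW R6: wait I1 write@9
I3  is:3  ro:10  ex:11  wr:12  — RAW R6: wait I1 write@9
I4  is:13  ro:14  ex:15  wr:16  — WAW R3: wait I3 write@12
I5  is:17  ro:18  ex:19  wr:20  — struct: SHIFT busy until I4 writes@16
I6  is:18  ro:19  ex:21  wr:22
I7  is:23  ro:24  ex:26  wr:27  — struct: ADD busy until I6 writes@22

cycle = 10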